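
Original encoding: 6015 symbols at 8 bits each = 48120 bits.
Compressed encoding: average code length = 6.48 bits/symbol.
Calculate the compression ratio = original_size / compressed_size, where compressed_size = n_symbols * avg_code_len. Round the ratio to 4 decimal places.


original_size = n_symbols * orig_bits = 6015 * 8 = 48120 bits
compressed_size = n_symbols * avg_code_len = 6015 * 6.48 = 38977.2 bits
ratio = original_size / compressed_size = 48120 / 38977.2 = 1.2346

Compression ratio = 1.2346


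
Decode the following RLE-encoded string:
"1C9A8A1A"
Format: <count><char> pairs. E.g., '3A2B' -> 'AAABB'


Expanding each <count><char> pair:
  1C -> 'C'
  9A -> 'AAAAAAAAA'
  8A -> 'AAAAAAAA'
  1A -> 'A'

Decoded = CAAAAAAAAAAAAAAAAAA


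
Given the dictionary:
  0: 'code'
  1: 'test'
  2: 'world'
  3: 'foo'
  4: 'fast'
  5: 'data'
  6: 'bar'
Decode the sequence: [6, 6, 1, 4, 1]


Look up each index in the dictionary:
  6 -> 'bar'
  6 -> 'bar'
  1 -> 'test'
  4 -> 'fast'
  1 -> 'test'

Decoded: "bar bar test fast test"


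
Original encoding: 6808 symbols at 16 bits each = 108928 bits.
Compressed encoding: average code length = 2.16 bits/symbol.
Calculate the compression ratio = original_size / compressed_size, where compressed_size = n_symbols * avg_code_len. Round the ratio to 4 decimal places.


original_size = n_symbols * orig_bits = 6808 * 16 = 108928 bits
compressed_size = n_symbols * avg_code_len = 6808 * 2.16 = 14705.28 bits
ratio = original_size / compressed_size = 108928 / 14705.28 = 7.4074

Compression ratio = 7.4074


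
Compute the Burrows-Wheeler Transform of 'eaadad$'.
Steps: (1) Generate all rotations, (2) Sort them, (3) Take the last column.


Rotations (sorted):
  0: $eaadad -> last char: d
  1: aadad$e -> last char: e
  2: ad$eaad -> last char: d
  3: adad$ea -> last char: a
  4: d$eaada -> last char: a
  5: dad$eaa -> last char: a
  6: eaadad$ -> last char: $


BWT = dedaaa$


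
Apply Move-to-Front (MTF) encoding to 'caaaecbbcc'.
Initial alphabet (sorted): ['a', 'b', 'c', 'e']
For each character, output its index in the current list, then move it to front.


MTF encoding:
'c': index 2 in ['a', 'b', 'c', 'e'] -> ['c', 'a', 'b', 'e']
'a': index 1 in ['c', 'a', 'b', 'e'] -> ['a', 'c', 'b', 'e']
'a': index 0 in ['a', 'c', 'b', 'e'] -> ['a', 'c', 'b', 'e']
'a': index 0 in ['a', 'c', 'b', 'e'] -> ['a', 'c', 'b', 'e']
'e': index 3 in ['a', 'c', 'b', 'e'] -> ['e', 'a', 'c', 'b']
'c': index 2 in ['e', 'a', 'c', 'b'] -> ['c', 'e', 'a', 'b']
'b': index 3 in ['c', 'e', 'a', 'b'] -> ['b', 'c', 'e', 'a']
'b': index 0 in ['b', 'c', 'e', 'a'] -> ['b', 'c', 'e', 'a']
'c': index 1 in ['b', 'c', 'e', 'a'] -> ['c', 'b', 'e', 'a']
'c': index 0 in ['c', 'b', 'e', 'a'] -> ['c', 'b', 'e', 'a']


Output: [2, 1, 0, 0, 3, 2, 3, 0, 1, 0]


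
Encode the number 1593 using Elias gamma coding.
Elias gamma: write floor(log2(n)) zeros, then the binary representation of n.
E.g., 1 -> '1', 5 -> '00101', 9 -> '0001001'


num_bits = floor(log2(1593)) + 1 = 11
leading_zeros = num_bits - 1 = 10
binary(1593) = 11000111001

Elias gamma(1593) = '0000000000' + '11000111001' = 000000000011000111001 (21 bits)


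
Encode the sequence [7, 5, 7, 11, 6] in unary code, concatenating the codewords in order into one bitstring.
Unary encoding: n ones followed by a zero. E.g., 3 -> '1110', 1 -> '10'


Encode each number as n ones followed by a terminating 0:
  7 -> 11111110 (8 bits)
  5 -> 111110 (6 bits)
  7 -> 11111110 (8 bits)
  11 -> 111111111110 (12 bits)
  6 -> 1111110 (7 bits)
Total length = 8 + 6 + 8 + 12 + 7 = 41 bits.

Unary([7, 5, 7, 11, 6]) = 11111110111110111111101111111111101111110 (41 bits)


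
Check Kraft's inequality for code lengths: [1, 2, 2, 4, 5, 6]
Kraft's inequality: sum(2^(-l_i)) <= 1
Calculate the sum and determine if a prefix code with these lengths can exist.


Sum = 2^(-1) + 2^(-2) + 2^(-2) + 2^(-4) + 2^(-5) + 2^(-6)
    = 0.5 + 0.25 + 0.25 + 0.0625 + 0.03125 + 0.015625
    = 71/64 = 1.109375
Since 1.109375 > 1, Kraft's inequality is NOT satisfied.
A prefix code with these lengths CANNOT exist.

Kraft sum = 1.109375. Not satisfied.


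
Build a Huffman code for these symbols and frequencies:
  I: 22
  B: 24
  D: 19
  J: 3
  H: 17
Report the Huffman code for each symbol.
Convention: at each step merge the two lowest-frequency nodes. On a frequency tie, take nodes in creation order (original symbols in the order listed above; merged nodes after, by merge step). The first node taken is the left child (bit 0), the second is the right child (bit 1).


Huffman tree construction:
Step 1: Merge J(3) + H(17) = 20
Step 2: Merge D(19) + (J+H)(20) = 39
Step 3: Merge I(22) + B(24) = 46
Step 4: Merge (D+(J+H))(39) + (I+B)(46) = 85
Read each symbol's code off the tree from the root (left child = 0, right child = 1).

Codes:
  I: 10 (length 2)
  B: 11 (length 2)
  D: 00 (length 2)
  J: 010 (length 3)
  H: 011 (length 3)
Average code length: 190/85 = 2.2353 bits/symbol


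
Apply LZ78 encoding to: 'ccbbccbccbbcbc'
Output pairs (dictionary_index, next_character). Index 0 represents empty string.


LZ78 encoding steps:
Dictionary: {0: ''}
Step 1: w='' (idx 0), next='c' -> output (0, 'c'), add 'c' as idx 1
Step 2: w='c' (idx 1), next='b' -> output (1, 'b'), add 'cb' as idx 2
Step 3: w='' (idx 0), next='b' -> output (0, 'b'), add 'b' as idx 3
Step 4: w='c' (idx 1), next='c' -> output (1, 'c'), add 'cc' as idx 4
Step 5: w='b' (idx 3), next='c' -> output (3, 'c'), add 'bc' as idx 5
Step 6: w='cb' (idx 2), next='b' -> output (2, 'b'), add 'cbb' as idx 6
Step 7: w='cb' (idx 2), next='c' -> output (2, 'c'), add 'cbc' as idx 7


Encoded: [(0, 'c'), (1, 'b'), (0, 'b'), (1, 'c'), (3, 'c'), (2, 'b'), (2, 'c')]


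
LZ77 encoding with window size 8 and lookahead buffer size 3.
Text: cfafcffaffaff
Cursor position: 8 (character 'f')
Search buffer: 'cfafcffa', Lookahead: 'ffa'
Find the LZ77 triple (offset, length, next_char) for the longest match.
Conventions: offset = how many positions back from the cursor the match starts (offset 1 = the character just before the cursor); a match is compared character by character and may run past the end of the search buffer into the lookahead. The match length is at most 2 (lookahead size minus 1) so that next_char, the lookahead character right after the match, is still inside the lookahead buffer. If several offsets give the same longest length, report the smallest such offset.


Try each offset into the search buffer:
  offset=1 (pos 7, char 'a'): match length 0
  offset=2 (pos 6, char 'f'): match length 1
  offset=3 (pos 5, char 'f'): match length 2
  offset=4 (pos 4, char 'c'): match length 0
  offset=5 (pos 3, char 'f'): match length 1
  offset=6 (pos 2, char 'a'): match length 0
  offset=7 (pos 1, char 'f'): match length 1
  offset=8 (pos 0, char 'c'): match length 0
Longest match has length 2 at offset 3.
next_char = character at position 8 + 2 = 10 -> 'a'

Best match: offset=3, length=2 (matching 'ff' starting at position 5)
LZ77 triple: (3, 2, 'a')


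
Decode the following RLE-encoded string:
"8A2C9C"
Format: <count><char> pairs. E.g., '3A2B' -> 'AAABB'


Expanding each <count><char> pair:
  8A -> 'AAAAAAAA'
  2C -> 'CC'
  9C -> 'CCCCCCCCC'

Decoded = AAAAAAAACCCCCCCCCCC


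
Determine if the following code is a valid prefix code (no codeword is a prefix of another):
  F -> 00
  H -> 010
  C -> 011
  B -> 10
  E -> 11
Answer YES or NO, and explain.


Checking each pair (does one codeword prefix another?):
  F='00' vs H='010': no prefix
  F='00' vs C='011': no prefix
  F='00' vs B='10': no prefix
  F='00' vs E='11': no prefix
  H='010' vs F='00': no prefix
  H='010' vs C='011': no prefix
  H='010' vs B='10': no prefix
  H='010' vs E='11': no prefix
  C='011' vs F='00': no prefix
  C='011' vs H='010': no prefix
  C='011' vs B='10': no prefix
  C='011' vs E='11': no prefix
  B='10' vs F='00': no prefix
  B='10' vs H='010': no prefix
  B='10' vs C='011': no prefix
  B='10' vs E='11': no prefix
  E='11' vs F='00': no prefix
  E='11' vs H='010': no prefix
  E='11' vs C='011': no prefix
  E='11' vs B='10': no prefix
No violation found over all pairs.

YES -- this is a valid prefix code. No codeword is a prefix of any other codeword.


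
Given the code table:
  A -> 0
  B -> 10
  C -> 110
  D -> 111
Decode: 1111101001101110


Decoding:
111 -> D
110 -> C
10 -> B
0 -> A
110 -> C
111 -> D
0 -> A


Result: DCBACDA


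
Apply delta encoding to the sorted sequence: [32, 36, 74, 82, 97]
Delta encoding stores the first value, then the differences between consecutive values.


First value: 32
Deltas:
  36 - 32 = 4
  74 - 36 = 38
  82 - 74 = 8
  97 - 82 = 15


Delta encoded: [32, 4, 38, 8, 15]


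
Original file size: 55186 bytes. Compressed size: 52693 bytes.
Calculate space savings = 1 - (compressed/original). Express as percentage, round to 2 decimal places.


ratio = compressed/original = 52693/55186 = 0.954825
savings = 1 - ratio = 1 - 0.954825 = 0.045175
as a percentage: 0.045175 * 100 = 4.52%

Space savings = 1 - 52693/55186 = 4.52%


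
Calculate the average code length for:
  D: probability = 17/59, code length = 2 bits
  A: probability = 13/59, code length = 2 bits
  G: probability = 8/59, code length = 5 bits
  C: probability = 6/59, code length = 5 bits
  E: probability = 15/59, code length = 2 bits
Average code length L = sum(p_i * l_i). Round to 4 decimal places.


Weighted contributions p_i * l_i:
  D: (17/59) * 2 = 34/59
  A: (13/59) * 2 = 26/59
  G: (8/59) * 5 = 40/59
  C: (6/59) * 5 = 30/59
  E: (15/59) * 2 = 30/59
Sum = (34 + 26 + 40 + 30 + 30)/59 = 160/59

L = 160/59 = 2.7119 bits/symbol


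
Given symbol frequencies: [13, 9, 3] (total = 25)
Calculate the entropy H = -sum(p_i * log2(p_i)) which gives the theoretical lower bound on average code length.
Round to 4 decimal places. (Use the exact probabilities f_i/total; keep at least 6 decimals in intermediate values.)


Per-symbol terms -p_i * log2(p_i) with p_i = f_i/25:
  p = 13/25 = 0.520000: log2(p) = -0.943416, -p*log2(p) = 0.490577
  p = 9/25 = 0.360000: log2(p) = -1.473931, -p*log2(p) = 0.530615
  p = 3/25 = 0.120000: log2(p) = -3.058894, -p*log2(p) = 0.367067
H = 0.490577 + 0.530615 + 0.367067 = 1.388259

H = 1.3883 bits/symbol


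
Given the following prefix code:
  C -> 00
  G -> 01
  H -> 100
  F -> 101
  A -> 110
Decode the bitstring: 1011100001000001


Decoding step by step:
Bits 101 -> F
Bits 110 -> A
Bits 00 -> C
Bits 01 -> G
Bits 00 -> C
Bits 00 -> C
Bits 01 -> G


Decoded message: FACGCCG


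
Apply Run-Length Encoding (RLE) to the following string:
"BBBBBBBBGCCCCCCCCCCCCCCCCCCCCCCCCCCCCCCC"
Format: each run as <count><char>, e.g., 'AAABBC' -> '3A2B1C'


Scanning runs left to right:
  i=0: run of 'B' x 8 -> '8B'
  i=8: run of 'G' x 1 -> '1G'
  i=9: run of 'C' x 31 -> '31C'

RLE = 8B1G31C


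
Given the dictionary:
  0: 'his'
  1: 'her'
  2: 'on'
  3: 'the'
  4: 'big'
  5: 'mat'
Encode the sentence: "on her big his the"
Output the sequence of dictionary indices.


Look up each word in the dictionary:
  'on' -> 2
  'her' -> 1
  'big' -> 4
  'his' -> 0
  'the' -> 3

Encoded: [2, 1, 4, 0, 3]


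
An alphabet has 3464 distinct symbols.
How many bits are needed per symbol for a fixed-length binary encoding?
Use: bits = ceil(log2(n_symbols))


log2(3464) = 11.7582
Bracket: 2^11 = 2048 < 3464 <= 2^12 = 4096
So ceil(log2(3464)) = 12

bits = ceil(log2(3464)) = ceil(11.7582) = 12 bits


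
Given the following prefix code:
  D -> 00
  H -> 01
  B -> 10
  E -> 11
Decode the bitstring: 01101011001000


Decoding step by step:
Bits 01 -> H
Bits 10 -> B
Bits 10 -> B
Bits 11 -> E
Bits 00 -> D
Bits 10 -> B
Bits 00 -> D


Decoded message: HBBEDBD


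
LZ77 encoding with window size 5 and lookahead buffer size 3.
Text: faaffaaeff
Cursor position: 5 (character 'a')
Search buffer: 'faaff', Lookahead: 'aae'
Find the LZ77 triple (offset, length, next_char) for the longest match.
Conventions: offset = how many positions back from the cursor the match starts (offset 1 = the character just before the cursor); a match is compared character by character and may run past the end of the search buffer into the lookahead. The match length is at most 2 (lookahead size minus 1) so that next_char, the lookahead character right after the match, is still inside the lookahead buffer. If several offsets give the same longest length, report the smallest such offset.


Try each offset into the search buffer:
  offset=1 (pos 4, char 'f'): match length 0
  offset=2 (pos 3, char 'f'): match length 0
  offset=3 (pos 2, char 'a'): match length 1
  offset=4 (pos 1, char 'a'): match length 2
  offset=5 (pos 0, char 'f'): match length 0
Longest match has length 2 at offset 4.
next_char = character at position 5 + 2 = 7 -> 'e'

Best match: offset=4, length=2 (matching 'aa' starting at position 1)
LZ77 triple: (4, 2, 'e')


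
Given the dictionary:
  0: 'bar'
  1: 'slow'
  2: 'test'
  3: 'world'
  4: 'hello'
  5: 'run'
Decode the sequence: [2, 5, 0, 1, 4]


Look up each index in the dictionary:
  2 -> 'test'
  5 -> 'run'
  0 -> 'bar'
  1 -> 'slow'
  4 -> 'hello'

Decoded: "test run bar slow hello"


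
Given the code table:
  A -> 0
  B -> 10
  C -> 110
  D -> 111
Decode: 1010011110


Decoding:
10 -> B
10 -> B
0 -> A
111 -> D
10 -> B


Result: BBADB


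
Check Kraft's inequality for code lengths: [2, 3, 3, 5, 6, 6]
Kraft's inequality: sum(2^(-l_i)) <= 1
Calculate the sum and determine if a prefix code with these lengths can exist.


Sum = 2^(-2) + 2^(-3) + 2^(-3) + 2^(-5) + 2^(-6) + 2^(-6)
    = 0.25 + 0.125 + 0.125 + 0.03125 + 0.015625 + 0.015625
    = 36/64 = 0.5625
Since 0.5625 <= 1, Kraft's inequality IS satisfied.
A prefix code with these lengths CAN exist.

Kraft sum = 0.5625. Satisfied.


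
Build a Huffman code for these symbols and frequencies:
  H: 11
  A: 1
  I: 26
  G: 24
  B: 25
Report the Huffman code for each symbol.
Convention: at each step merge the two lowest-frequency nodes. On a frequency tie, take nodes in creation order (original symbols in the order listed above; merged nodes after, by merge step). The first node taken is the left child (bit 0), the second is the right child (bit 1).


Huffman tree construction:
Step 1: Merge A(1) + H(11) = 12
Step 2: Merge (A+H)(12) + G(24) = 36
Step 3: Merge B(25) + I(26) = 51
Step 4: Merge ((A+H)+G)(36) + (B+I)(51) = 87
Read each symbol's code off the tree from the root (left child = 0, right child = 1).

Codes:
  H: 001 (length 3)
  A: 000 (length 3)
  I: 11 (length 2)
  G: 01 (length 2)
  B: 10 (length 2)
Average code length: 186/87 = 2.1379 bits/symbol


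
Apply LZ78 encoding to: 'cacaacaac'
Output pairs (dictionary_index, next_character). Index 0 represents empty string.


LZ78 encoding steps:
Dictionary: {0: ''}
Step 1: w='' (idx 0), next='c' -> output (0, 'c'), add 'c' as idx 1
Step 2: w='' (idx 0), next='a' -> output (0, 'a'), add 'a' as idx 2
Step 3: w='c' (idx 1), next='a' -> output (1, 'a'), add 'ca' as idx 3
Step 4: w='a' (idx 2), next='c' -> output (2, 'c'), add 'ac' as idx 4
Step 5: w='a' (idx 2), next='a' -> output (2, 'a'), add 'aa' as idx 5
Step 6: w='c' (idx 1), end of input -> output (1, '')


Encoded: [(0, 'c'), (0, 'a'), (1, 'a'), (2, 'c'), (2, 'a'), (1, '')]


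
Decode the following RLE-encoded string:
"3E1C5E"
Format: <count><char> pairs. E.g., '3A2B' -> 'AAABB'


Expanding each <count><char> pair:
  3E -> 'EEE'
  1C -> 'C'
  5E -> 'EEEEE'

Decoded = EEECEEEEE


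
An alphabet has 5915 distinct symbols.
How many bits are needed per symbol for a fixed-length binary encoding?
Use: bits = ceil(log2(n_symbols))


log2(5915) = 12.5302
Bracket: 2^12 = 4096 < 5915 <= 2^13 = 8192
So ceil(log2(5915)) = 13

bits = ceil(log2(5915)) = ceil(12.5302) = 13 bits


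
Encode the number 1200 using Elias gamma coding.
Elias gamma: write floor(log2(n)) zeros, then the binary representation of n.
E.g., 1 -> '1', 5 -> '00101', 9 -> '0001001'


num_bits = floor(log2(1200)) + 1 = 11
leading_zeros = num_bits - 1 = 10
binary(1200) = 10010110000

Elias gamma(1200) = '0000000000' + '10010110000' = 000000000010010110000 (21 bits)


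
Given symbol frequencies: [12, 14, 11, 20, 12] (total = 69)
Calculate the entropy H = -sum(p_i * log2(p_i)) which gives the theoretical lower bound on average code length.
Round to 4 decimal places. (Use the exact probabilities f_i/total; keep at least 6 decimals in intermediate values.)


Per-symbol terms -p_i * log2(p_i) with p_i = f_i/69:
  p = 12/69 = 0.173913: log2(p) = -2.523562, -p*log2(p) = 0.438880
  p = 14/69 = 0.202899: log2(p) = -2.301170, -p*log2(p) = 0.466904
  p = 11/69 = 0.159420: log2(p) = -2.649093, -p*log2(p) = 0.422319
  p = 20/69 = 0.289855: log2(p) = -1.786596, -p*log2(p) = 0.517854
  p = 12/69 = 0.173913: log2(p) = -2.523562, -p*log2(p) = 0.438880
H = 0.438880 + 0.466904 + 0.422319 + 0.517854 + 0.438880 = 2.284837

H = 2.2848 bits/symbol


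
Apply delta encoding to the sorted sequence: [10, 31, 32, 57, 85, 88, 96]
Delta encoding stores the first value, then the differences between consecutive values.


First value: 10
Deltas:
  31 - 10 = 21
  32 - 31 = 1
  57 - 32 = 25
  85 - 57 = 28
  88 - 85 = 3
  96 - 88 = 8


Delta encoded: [10, 21, 1, 25, 28, 3, 8]


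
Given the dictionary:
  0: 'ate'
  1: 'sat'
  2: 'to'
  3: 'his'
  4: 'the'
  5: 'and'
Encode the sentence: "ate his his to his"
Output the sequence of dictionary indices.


Look up each word in the dictionary:
  'ate' -> 0
  'his' -> 3
  'his' -> 3
  'to' -> 2
  'his' -> 3

Encoded: [0, 3, 3, 2, 3]


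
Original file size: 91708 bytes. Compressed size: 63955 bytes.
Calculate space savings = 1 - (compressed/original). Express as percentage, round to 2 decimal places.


ratio = compressed/original = 63955/91708 = 0.697376
savings = 1 - ratio = 1 - 0.697376 = 0.302624
as a percentage: 0.302624 * 100 = 30.26%

Space savings = 1 - 63955/91708 = 30.26%


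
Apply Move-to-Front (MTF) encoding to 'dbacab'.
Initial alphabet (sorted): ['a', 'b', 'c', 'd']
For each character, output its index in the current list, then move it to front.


MTF encoding:
'd': index 3 in ['a', 'b', 'c', 'd'] -> ['d', 'a', 'b', 'c']
'b': index 2 in ['d', 'a', 'b', 'c'] -> ['b', 'd', 'a', 'c']
'a': index 2 in ['b', 'd', 'a', 'c'] -> ['a', 'b', 'd', 'c']
'c': index 3 in ['a', 'b', 'd', 'c'] -> ['c', 'a', 'b', 'd']
'a': index 1 in ['c', 'a', 'b', 'd'] -> ['a', 'c', 'b', 'd']
'b': index 2 in ['a', 'c', 'b', 'd'] -> ['b', 'a', 'c', 'd']


Output: [3, 2, 2, 3, 1, 2]


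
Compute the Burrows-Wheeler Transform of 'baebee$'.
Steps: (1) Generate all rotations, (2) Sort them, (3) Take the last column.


Rotations (sorted):
  0: $baebee -> last char: e
  1: aebee$b -> last char: b
  2: baebee$ -> last char: $
  3: bee$bae -> last char: e
  4: e$baebe -> last char: e
  5: ebee$ba -> last char: a
  6: ee$baeb -> last char: b


BWT = eb$eeab


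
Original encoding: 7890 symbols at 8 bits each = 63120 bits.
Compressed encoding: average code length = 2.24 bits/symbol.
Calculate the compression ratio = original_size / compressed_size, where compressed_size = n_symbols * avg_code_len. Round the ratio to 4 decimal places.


original_size = n_symbols * orig_bits = 7890 * 8 = 63120 bits
compressed_size = n_symbols * avg_code_len = 7890 * 2.24 = 17673.6 bits
ratio = original_size / compressed_size = 63120 / 17673.6 = 3.5714

Compression ratio = 3.5714


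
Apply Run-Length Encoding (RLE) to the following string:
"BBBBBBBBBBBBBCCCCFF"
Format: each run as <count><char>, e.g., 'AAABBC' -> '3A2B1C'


Scanning runs left to right:
  i=0: run of 'B' x 13 -> '13B'
  i=13: run of 'C' x 4 -> '4C'
  i=17: run of 'F' x 2 -> '2F'

RLE = 13B4C2F


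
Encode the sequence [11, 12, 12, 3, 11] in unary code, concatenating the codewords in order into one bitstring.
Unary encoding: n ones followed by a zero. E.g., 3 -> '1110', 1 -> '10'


Encode each number as n ones followed by a terminating 0:
  11 -> 111111111110 (12 bits)
  12 -> 1111111111110 (13 bits)
  12 -> 1111111111110 (13 bits)
  3 -> 1110 (4 bits)
  11 -> 111111111110 (12 bits)
Total length = 12 + 13 + 13 + 4 + 12 = 54 bits.

Unary([11, 12, 12, 3, 11]) = 111111111110111111111111011111111111101110111111111110 (54 bits)


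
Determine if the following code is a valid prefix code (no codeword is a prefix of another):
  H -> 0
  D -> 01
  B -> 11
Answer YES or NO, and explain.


Checking each pair (does one codeword prefix another?):
  H='0' vs D='01': prefix -- VIOLATION

NO -- this is NOT a valid prefix code. H (0) is a prefix of D (01).


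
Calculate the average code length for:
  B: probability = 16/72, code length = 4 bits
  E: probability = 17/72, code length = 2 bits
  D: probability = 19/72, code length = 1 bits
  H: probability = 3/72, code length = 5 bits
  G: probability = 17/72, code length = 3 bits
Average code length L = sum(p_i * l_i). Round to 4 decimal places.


Weighted contributions p_i * l_i:
  B: (16/72) * 4 = 64/72
  E: (17/72) * 2 = 34/72
  D: (19/72) * 1 = 19/72
  H: (3/72) * 5 = 15/72
  G: (17/72) * 3 = 51/72
Sum = (64 + 34 + 19 + 15 + 51)/72 = 183/72

L = 183/72 = 2.5417 bits/symbol


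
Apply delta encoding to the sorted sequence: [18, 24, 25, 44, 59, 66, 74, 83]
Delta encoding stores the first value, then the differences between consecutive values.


First value: 18
Deltas:
  24 - 18 = 6
  25 - 24 = 1
  44 - 25 = 19
  59 - 44 = 15
  66 - 59 = 7
  74 - 66 = 8
  83 - 74 = 9


Delta encoded: [18, 6, 1, 19, 15, 7, 8, 9]


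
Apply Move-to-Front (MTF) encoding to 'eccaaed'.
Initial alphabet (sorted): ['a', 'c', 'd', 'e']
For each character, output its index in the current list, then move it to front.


MTF encoding:
'e': index 3 in ['a', 'c', 'd', 'e'] -> ['e', 'a', 'c', 'd']
'c': index 2 in ['e', 'a', 'c', 'd'] -> ['c', 'e', 'a', 'd']
'c': index 0 in ['c', 'e', 'a', 'd'] -> ['c', 'e', 'a', 'd']
'a': index 2 in ['c', 'e', 'a', 'd'] -> ['a', 'c', 'e', 'd']
'a': index 0 in ['a', 'c', 'e', 'd'] -> ['a', 'c', 'e', 'd']
'e': index 2 in ['a', 'c', 'e', 'd'] -> ['e', 'a', 'c', 'd']
'd': index 3 in ['e', 'a', 'c', 'd'] -> ['d', 'e', 'a', 'c']


Output: [3, 2, 0, 2, 0, 2, 3]


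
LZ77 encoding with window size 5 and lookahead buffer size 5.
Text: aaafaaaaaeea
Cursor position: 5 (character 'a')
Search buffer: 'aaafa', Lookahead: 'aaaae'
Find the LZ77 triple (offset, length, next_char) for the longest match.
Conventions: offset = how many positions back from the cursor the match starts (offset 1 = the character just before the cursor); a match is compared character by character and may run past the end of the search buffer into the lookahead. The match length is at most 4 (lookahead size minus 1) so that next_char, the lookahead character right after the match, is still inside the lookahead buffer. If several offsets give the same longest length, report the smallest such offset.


Try each offset into the search buffer:
  offset=1 (pos 4, char 'a'): match length 4
  offset=2 (pos 3, char 'f'): match length 0
  offset=3 (pos 2, char 'a'): match length 1
  offset=4 (pos 1, char 'a'): match length 2
  offset=5 (pos 0, char 'a'): match length 3
Longest match has length 4 at offset 1.
next_char = character at position 5 + 4 = 9 -> 'e'

Best match: offset=1, length=4 (matching 'aaaa' starting at position 4)
LZ77 triple: (1, 4, 'e')


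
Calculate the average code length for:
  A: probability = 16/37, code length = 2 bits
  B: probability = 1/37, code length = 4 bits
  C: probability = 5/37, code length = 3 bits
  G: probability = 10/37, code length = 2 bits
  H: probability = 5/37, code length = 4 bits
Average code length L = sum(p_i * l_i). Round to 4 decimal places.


Weighted contributions p_i * l_i:
  A: (16/37) * 2 = 32/37
  B: (1/37) * 4 = 4/37
  C: (5/37) * 3 = 15/37
  G: (10/37) * 2 = 20/37
  H: (5/37) * 4 = 20/37
Sum = (32 + 4 + 15 + 20 + 20)/37 = 91/37

L = 91/37 = 2.4595 bits/symbol


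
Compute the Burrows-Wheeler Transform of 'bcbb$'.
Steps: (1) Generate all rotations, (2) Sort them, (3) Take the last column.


Rotations (sorted):
  0: $bcbb -> last char: b
  1: b$bcb -> last char: b
  2: bb$bc -> last char: c
  3: bcbb$ -> last char: $
  4: cbb$b -> last char: b


BWT = bbc$b


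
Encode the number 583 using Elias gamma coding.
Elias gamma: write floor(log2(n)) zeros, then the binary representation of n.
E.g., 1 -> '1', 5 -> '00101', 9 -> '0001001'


num_bits = floor(log2(583)) + 1 = 10
leading_zeros = num_bits - 1 = 9
binary(583) = 1001000111

Elias gamma(583) = '000000000' + '1001000111' = 0000000001001000111 (19 bits)


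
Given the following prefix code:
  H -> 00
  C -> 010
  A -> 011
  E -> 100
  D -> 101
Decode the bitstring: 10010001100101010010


Decoding step by step:
Bits 100 -> E
Bits 100 -> E
Bits 011 -> A
Bits 00 -> H
Bits 101 -> D
Bits 010 -> C
Bits 010 -> C


Decoded message: EEAHDCC


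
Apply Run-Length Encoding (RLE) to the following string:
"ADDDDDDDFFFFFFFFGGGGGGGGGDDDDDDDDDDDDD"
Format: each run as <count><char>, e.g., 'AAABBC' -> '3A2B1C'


Scanning runs left to right:
  i=0: run of 'A' x 1 -> '1A'
  i=1: run of 'D' x 7 -> '7D'
  i=8: run of 'F' x 8 -> '8F'
  i=16: run of 'G' x 9 -> '9G'
  i=25: run of 'D' x 13 -> '13D'

RLE = 1A7D8F9G13D


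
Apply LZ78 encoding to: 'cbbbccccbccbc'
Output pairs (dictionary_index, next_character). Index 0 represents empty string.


LZ78 encoding steps:
Dictionary: {0: ''}
Step 1: w='' (idx 0), next='c' -> output (0, 'c'), add 'c' as idx 1
Step 2: w='' (idx 0), next='b' -> output (0, 'b'), add 'b' as idx 2
Step 3: w='b' (idx 2), next='b' -> output (2, 'b'), add 'bb' as idx 3
Step 4: w='c' (idx 1), next='c' -> output (1, 'c'), add 'cc' as idx 4
Step 5: w='cc' (idx 4), next='b' -> output (4, 'b'), add 'ccb' as idx 5
Step 6: w='ccb' (idx 5), next='c' -> output (5, 'c'), add 'ccbc' as idx 6


Encoded: [(0, 'c'), (0, 'b'), (2, 'b'), (1, 'c'), (4, 'b'), (5, 'c')]


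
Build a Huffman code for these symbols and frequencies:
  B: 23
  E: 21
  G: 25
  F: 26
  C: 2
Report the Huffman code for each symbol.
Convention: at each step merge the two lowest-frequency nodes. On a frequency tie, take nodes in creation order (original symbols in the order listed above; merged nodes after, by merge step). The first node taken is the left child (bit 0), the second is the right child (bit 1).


Huffman tree construction:
Step 1: Merge C(2) + E(21) = 23
Step 2: Merge B(23) + (C+E)(23) = 46
Step 3: Merge G(25) + F(26) = 51
Step 4: Merge (B+(C+E))(46) + (G+F)(51) = 97
Read each symbol's code off the tree from the root (left child = 0, right child = 1).

Codes:
  B: 00 (length 2)
  E: 011 (length 3)
  G: 10 (length 2)
  F: 11 (length 2)
  C: 010 (length 3)
Average code length: 217/97 = 2.2371 bits/symbol


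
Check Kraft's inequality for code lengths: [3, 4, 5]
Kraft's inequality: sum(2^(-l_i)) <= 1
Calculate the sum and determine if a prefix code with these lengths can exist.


Sum = 2^(-3) + 2^(-4) + 2^(-5)
    = 0.125 + 0.0625 + 0.03125
    = 7/32 = 0.21875
Since 0.21875 <= 1, Kraft's inequality IS satisfied.
A prefix code with these lengths CAN exist.

Kraft sum = 0.21875. Satisfied.


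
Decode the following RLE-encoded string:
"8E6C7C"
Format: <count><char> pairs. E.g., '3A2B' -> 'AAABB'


Expanding each <count><char> pair:
  8E -> 'EEEEEEEE'
  6C -> 'CCCCCC'
  7C -> 'CCCCCCC'

Decoded = EEEEEEEECCCCCCCCCCCCC


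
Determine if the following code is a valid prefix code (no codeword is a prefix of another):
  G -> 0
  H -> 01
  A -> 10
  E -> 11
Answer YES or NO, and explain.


Checking each pair (does one codeword prefix another?):
  G='0' vs H='01': prefix -- VIOLATION

NO -- this is NOT a valid prefix code. G (0) is a prefix of H (01).


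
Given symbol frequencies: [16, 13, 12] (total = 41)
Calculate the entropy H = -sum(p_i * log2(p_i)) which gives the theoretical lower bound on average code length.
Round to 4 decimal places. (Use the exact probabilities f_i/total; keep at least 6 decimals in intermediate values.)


Per-symbol terms -p_i * log2(p_i) with p_i = f_i/41:
  p = 16/41 = 0.390244: log2(p) = -1.357552, -p*log2(p) = 0.529776
  p = 13/41 = 0.317073: log2(p) = -1.657112, -p*log2(p) = 0.525426
  p = 12/41 = 0.292683: log2(p) = -1.772590, -p*log2(p) = 0.518807
H = 0.529776 + 0.525426 + 0.518807 = 1.574009

H = 1.574 bits/symbol


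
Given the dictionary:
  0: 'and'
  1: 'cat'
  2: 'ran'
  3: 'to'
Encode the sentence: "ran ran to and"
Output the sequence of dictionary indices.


Look up each word in the dictionary:
  'ran' -> 2
  'ran' -> 2
  'to' -> 3
  'and' -> 0

Encoded: [2, 2, 3, 0]


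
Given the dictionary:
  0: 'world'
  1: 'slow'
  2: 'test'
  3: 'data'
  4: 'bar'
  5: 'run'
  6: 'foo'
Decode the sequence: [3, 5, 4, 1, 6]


Look up each index in the dictionary:
  3 -> 'data'
  5 -> 'run'
  4 -> 'bar'
  1 -> 'slow'
  6 -> 'foo'

Decoded: "data run bar slow foo"


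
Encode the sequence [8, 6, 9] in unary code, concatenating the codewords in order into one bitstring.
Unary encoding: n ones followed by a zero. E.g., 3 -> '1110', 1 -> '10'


Encode each number as n ones followed by a terminating 0:
  8 -> 111111110 (9 bits)
  6 -> 1111110 (7 bits)
  9 -> 1111111110 (10 bits)
Total length = 9 + 7 + 10 = 26 bits.

Unary([8, 6, 9]) = 11111111011111101111111110 (26 bits)


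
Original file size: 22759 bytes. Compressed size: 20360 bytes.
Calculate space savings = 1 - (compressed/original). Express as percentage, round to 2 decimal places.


ratio = compressed/original = 20360/22759 = 0.894591
savings = 1 - ratio = 1 - 0.894591 = 0.105409
as a percentage: 0.105409 * 100 = 10.54%

Space savings = 1 - 20360/22759 = 10.54%


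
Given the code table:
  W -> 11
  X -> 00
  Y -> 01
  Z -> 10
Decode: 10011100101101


Decoding:
10 -> Z
01 -> Y
11 -> W
00 -> X
10 -> Z
11 -> W
01 -> Y


Result: ZYWXZWY


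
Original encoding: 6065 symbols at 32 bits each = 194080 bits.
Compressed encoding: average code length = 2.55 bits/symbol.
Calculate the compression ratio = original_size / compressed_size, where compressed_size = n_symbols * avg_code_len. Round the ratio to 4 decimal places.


original_size = n_symbols * orig_bits = 6065 * 32 = 194080 bits
compressed_size = n_symbols * avg_code_len = 6065 * 2.55 = 15465.75 bits
ratio = original_size / compressed_size = 194080 / 15465.75 = 12.549

Compression ratio = 12.549


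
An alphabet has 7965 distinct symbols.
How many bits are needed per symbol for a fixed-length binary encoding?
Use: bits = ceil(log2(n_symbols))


log2(7965) = 12.9595
Bracket: 2^12 = 4096 < 7965 <= 2^13 = 8192
So ceil(log2(7965)) = 13

bits = ceil(log2(7965)) = ceil(12.9595) = 13 bits


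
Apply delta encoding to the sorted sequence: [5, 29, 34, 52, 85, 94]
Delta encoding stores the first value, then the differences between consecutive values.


First value: 5
Deltas:
  29 - 5 = 24
  34 - 29 = 5
  52 - 34 = 18
  85 - 52 = 33
  94 - 85 = 9


Delta encoded: [5, 24, 5, 18, 33, 9]


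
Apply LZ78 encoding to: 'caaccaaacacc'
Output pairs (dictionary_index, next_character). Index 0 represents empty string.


LZ78 encoding steps:
Dictionary: {0: ''}
Step 1: w='' (idx 0), next='c' -> output (0, 'c'), add 'c' as idx 1
Step 2: w='' (idx 0), next='a' -> output (0, 'a'), add 'a' as idx 2
Step 3: w='a' (idx 2), next='c' -> output (2, 'c'), add 'ac' as idx 3
Step 4: w='c' (idx 1), next='a' -> output (1, 'a'), add 'ca' as idx 4
Step 5: w='a' (idx 2), next='a' -> output (2, 'a'), add 'aa' as idx 5
Step 6: w='ca' (idx 4), next='c' -> output (4, 'c'), add 'cac' as idx 6
Step 7: w='c' (idx 1), end of input -> output (1, '')


Encoded: [(0, 'c'), (0, 'a'), (2, 'c'), (1, 'a'), (2, 'a'), (4, 'c'), (1, '')]


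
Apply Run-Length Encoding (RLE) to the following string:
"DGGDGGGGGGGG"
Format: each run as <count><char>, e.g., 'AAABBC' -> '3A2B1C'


Scanning runs left to right:
  i=0: run of 'D' x 1 -> '1D'
  i=1: run of 'G' x 2 -> '2G'
  i=3: run of 'D' x 1 -> '1D'
  i=4: run of 'G' x 8 -> '8G'

RLE = 1D2G1D8G


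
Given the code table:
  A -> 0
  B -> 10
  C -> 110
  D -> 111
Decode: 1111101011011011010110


Decoding:
111 -> D
110 -> C
10 -> B
110 -> C
110 -> C
110 -> C
10 -> B
110 -> C


Result: DCBCCCBC


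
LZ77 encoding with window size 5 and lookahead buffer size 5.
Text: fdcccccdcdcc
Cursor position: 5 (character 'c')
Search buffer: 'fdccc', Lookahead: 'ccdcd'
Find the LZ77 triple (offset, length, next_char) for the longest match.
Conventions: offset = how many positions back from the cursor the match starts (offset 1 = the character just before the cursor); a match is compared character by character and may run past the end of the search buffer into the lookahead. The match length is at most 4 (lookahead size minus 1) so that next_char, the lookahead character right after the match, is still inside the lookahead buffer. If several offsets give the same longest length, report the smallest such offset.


Try each offset into the search buffer:
  offset=1 (pos 4, char 'c'): match length 2
  offset=2 (pos 3, char 'c'): match length 2
  offset=3 (pos 2, char 'c'): match length 2
  offset=4 (pos 1, char 'd'): match length 0
  offset=5 (pos 0, char 'f'): match length 0
Longest match has length 2, found at offsets 1, 2, 3; take the smallest, offset 1.
next_char = character at position 5 + 2 = 7 -> 'd'

Best match: offset=1, length=2 (matching 'cc' starting at position 4)
LZ77 triple: (1, 2, 'd')


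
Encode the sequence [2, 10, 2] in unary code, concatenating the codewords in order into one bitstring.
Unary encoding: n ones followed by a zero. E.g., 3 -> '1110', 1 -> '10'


Encode each number as n ones followed by a terminating 0:
  2 -> 110 (3 bits)
  10 -> 11111111110 (11 bits)
  2 -> 110 (3 bits)
Total length = 3 + 11 + 3 = 17 bits.

Unary([2, 10, 2]) = 11011111111110110 (17 bits)


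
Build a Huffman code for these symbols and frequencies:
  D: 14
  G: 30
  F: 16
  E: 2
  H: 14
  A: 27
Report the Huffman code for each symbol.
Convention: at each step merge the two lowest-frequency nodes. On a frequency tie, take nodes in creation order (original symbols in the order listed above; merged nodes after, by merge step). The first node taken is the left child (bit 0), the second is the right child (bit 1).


Huffman tree construction:
Step 1: Merge E(2) + D(14) = 16
Step 2: Merge H(14) + F(16) = 30
Step 3: Merge (E+D)(16) + A(27) = 43
Step 4: Merge G(30) + (H+F)(30) = 60
Step 5: Merge ((E+D)+A)(43) + (G+(H+F))(60) = 103
Read each symbol's code off the tree from the root (left child = 0, right child = 1).

Codes:
  D: 001 (length 3)
  G: 10 (length 2)
  F: 111 (length 3)
  E: 000 (length 3)
  H: 110 (length 3)
  A: 01 (length 2)
Average code length: 252/103 = 2.4466 bits/symbol


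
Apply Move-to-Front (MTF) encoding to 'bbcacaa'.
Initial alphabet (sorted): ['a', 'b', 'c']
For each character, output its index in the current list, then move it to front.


MTF encoding:
'b': index 1 in ['a', 'b', 'c'] -> ['b', 'a', 'c']
'b': index 0 in ['b', 'a', 'c'] -> ['b', 'a', 'c']
'c': index 2 in ['b', 'a', 'c'] -> ['c', 'b', 'a']
'a': index 2 in ['c', 'b', 'a'] -> ['a', 'c', 'b']
'c': index 1 in ['a', 'c', 'b'] -> ['c', 'a', 'b']
'a': index 1 in ['c', 'a', 'b'] -> ['a', 'c', 'b']
'a': index 0 in ['a', 'c', 'b'] -> ['a', 'c', 'b']


Output: [1, 0, 2, 2, 1, 1, 0]


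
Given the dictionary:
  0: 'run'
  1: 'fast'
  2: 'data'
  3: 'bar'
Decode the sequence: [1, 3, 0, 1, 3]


Look up each index in the dictionary:
  1 -> 'fast'
  3 -> 'bar'
  0 -> 'run'
  1 -> 'fast'
  3 -> 'bar'

Decoded: "fast bar run fast bar"


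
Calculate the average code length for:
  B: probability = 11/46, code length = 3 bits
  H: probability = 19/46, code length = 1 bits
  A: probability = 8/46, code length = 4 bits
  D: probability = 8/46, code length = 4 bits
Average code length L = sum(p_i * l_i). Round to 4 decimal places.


Weighted contributions p_i * l_i:
  B: (11/46) * 3 = 33/46
  H: (19/46) * 1 = 19/46
  A: (8/46) * 4 = 32/46
  D: (8/46) * 4 = 32/46
Sum = (33 + 19 + 32 + 32)/46 = 116/46

L = 116/46 = 2.5217 bits/symbol


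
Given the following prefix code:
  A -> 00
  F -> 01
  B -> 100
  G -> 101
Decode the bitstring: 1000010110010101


Decoding step by step:
Bits 100 -> B
Bits 00 -> A
Bits 101 -> G
Bits 100 -> B
Bits 101 -> G
Bits 01 -> F


Decoded message: BAGBGF


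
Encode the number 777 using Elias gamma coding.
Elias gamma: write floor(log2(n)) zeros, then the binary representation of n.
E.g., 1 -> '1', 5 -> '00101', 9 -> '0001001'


num_bits = floor(log2(777)) + 1 = 10
leading_zeros = num_bits - 1 = 9
binary(777) = 1100001001

Elias gamma(777) = '000000000' + '1100001001' = 0000000001100001001 (19 bits)


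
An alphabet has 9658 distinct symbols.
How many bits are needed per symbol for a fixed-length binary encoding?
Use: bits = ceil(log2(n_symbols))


log2(9658) = 13.2375
Bracket: 2^13 = 8192 < 9658 <= 2^14 = 16384
So ceil(log2(9658)) = 14

bits = ceil(log2(9658)) = ceil(13.2375) = 14 bits


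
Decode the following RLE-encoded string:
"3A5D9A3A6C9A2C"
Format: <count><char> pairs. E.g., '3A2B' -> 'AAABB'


Expanding each <count><char> pair:
  3A -> 'AAA'
  5D -> 'DDDDD'
  9A -> 'AAAAAAAAA'
  3A -> 'AAA'
  6C -> 'CCCCCC'
  9A -> 'AAAAAAAAA'
  2C -> 'CC'

Decoded = AAADDDDDAAAAAAAAAAAACCCCCCAAAAAAAAACC


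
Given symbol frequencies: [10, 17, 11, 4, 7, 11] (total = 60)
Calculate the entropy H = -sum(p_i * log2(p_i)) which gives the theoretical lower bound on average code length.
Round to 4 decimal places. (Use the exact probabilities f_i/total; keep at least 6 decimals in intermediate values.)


Per-symbol terms -p_i * log2(p_i) with p_i = f_i/60:
  p = 10/60 = 0.166667: log2(p) = -2.584963, -p*log2(p) = 0.430827
  p = 17/60 = 0.283333: log2(p) = -1.819428, -p*log2(p) = 0.515505
  p = 11/60 = 0.183333: log2(p) = -2.447459, -p*log2(p) = 0.448701
  p = 4/60 = 0.066667: log2(p) = -3.906891, -p*log2(p) = 0.260459
  p = 7/60 = 0.116667: log2(p) = -3.099536, -p*log2(p) = 0.361612
  p = 11/60 = 0.183333: log2(p) = -2.447459, -p*log2(p) = 0.448701
H = 0.430827 + 0.515505 + 0.448701 + 0.260459 + 0.361612 + 0.448701 = 2.465805

H = 2.4658 bits/symbol


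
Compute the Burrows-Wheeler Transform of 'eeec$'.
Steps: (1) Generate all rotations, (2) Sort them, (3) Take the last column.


Rotations (sorted):
  0: $eeec -> last char: c
  1: c$eee -> last char: e
  2: ec$ee -> last char: e
  3: eec$e -> last char: e
  4: eeec$ -> last char: $


BWT = ceee$


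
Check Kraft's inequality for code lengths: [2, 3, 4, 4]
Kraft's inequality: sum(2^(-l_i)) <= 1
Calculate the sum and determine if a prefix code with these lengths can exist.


Sum = 2^(-2) + 2^(-3) + 2^(-4) + 2^(-4)
    = 0.25 + 0.125 + 0.0625 + 0.0625
    = 8/16 = 0.5
Since 0.5 <= 1, Kraft's inequality IS satisfied.
A prefix code with these lengths CAN exist.

Kraft sum = 0.5. Satisfied.


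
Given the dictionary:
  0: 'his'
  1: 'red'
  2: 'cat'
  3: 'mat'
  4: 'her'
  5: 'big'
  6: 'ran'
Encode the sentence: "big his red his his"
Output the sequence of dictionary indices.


Look up each word in the dictionary:
  'big' -> 5
  'his' -> 0
  'red' -> 1
  'his' -> 0
  'his' -> 0

Encoded: [5, 0, 1, 0, 0]


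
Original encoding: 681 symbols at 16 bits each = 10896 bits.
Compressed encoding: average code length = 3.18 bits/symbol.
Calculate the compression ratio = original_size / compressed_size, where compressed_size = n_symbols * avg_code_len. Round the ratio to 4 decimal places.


original_size = n_symbols * orig_bits = 681 * 16 = 10896 bits
compressed_size = n_symbols * avg_code_len = 681 * 3.18 = 2165.58 bits
ratio = original_size / compressed_size = 10896 / 2165.58 = 5.0314

Compression ratio = 5.0314


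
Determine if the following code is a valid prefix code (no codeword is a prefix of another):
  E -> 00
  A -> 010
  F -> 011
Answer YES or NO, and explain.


Checking each pair (does one codeword prefix another?):
  E='00' vs A='010': no prefix
  E='00' vs F='011': no prefix
  A='010' vs E='00': no prefix
  A='010' vs F='011': no prefix
  F='011' vs E='00': no prefix
  F='011' vs A='010': no prefix
No violation found over all pairs.

YES -- this is a valid prefix code. No codeword is a prefix of any other codeword.
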